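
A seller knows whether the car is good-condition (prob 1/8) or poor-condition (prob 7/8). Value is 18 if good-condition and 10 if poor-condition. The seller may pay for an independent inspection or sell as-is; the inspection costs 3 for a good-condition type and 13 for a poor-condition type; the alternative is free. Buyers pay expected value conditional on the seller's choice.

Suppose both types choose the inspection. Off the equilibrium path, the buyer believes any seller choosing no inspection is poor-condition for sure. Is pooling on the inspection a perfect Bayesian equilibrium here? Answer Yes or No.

On path, the buyer holds the prior and pays 1/8·18 + 7/8·10 = 11. Off path (no inspection), believing poor-condition, it pays 10.
good-condition: the inspection nets 11 − 3 = 8; no inspection nets 10. good-condition would deviate.
poor-condition: the inspection nets 11 − 13 = -2; no inspection nets 10. poor-condition would deviate.
A type deviates, so pooling fails.

No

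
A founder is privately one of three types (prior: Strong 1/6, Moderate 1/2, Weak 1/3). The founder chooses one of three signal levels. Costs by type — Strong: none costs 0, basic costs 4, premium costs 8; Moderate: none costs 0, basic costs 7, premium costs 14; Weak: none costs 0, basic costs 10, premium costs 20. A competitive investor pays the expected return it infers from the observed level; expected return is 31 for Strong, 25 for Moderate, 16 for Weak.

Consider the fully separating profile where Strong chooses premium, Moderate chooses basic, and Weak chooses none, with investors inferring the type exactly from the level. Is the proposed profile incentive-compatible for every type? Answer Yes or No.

Separating valuations: premium → 31, basic → 25, none → 16.
Strong (assigned premium): none: 16 − 0 = 16; basic: 25 − 4 = 21; premium: 31 − 8 = 23. Strong stays.
Moderate (assigned basic): none: 16 − 0 = 16; basic: 25 − 7 = 18; premium: 31 − 14 = 17. Moderate stays.
Weak (assigned none): none: 16 − 0 = 16; basic: 25 − 10 = 15; premium: 31 − 20 = 11. Weak stays.
Every type prefers its assigned level; separation holds.

Yes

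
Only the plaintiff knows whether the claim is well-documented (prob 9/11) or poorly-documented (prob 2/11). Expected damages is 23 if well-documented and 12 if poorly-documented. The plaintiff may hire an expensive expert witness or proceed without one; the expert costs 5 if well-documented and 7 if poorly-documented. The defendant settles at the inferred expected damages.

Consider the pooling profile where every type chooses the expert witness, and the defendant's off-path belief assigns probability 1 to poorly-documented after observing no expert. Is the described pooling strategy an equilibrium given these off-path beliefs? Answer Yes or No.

Yes

On path, the defendant holds the prior and pays 9/11·23 + 2/11·12 = 21. Off path (no expert), believing poorly-documented, it pays 12.
well-documented: the expert witness nets 21 − 5 = 16; no expert nets 12. well-documented stays.
poorly-documented: the expert witness nets 21 − 7 = 14; no expert nets 12. poorly-documented stays.
No type deviates, so pooling is sustained.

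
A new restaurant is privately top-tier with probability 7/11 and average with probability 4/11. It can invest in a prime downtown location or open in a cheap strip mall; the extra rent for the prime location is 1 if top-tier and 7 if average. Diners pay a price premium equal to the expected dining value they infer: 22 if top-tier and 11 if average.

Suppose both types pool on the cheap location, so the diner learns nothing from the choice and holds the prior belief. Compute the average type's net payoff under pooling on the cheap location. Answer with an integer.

18

Pooled price premium = 7/11·22 + 4/11·11 = 18.
average pays no cost for the cheap location, so net payoff = 18.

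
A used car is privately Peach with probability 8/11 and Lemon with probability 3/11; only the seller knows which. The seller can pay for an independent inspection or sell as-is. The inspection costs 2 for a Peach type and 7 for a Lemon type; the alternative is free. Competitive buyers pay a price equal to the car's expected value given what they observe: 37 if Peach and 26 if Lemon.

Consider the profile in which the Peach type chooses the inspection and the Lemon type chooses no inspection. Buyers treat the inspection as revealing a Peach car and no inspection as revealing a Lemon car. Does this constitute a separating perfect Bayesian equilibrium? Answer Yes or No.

No

Under these beliefs, the inspection earns price 37 and no inspection earns price 26.
Peach: the inspection nets 37 − 2 = 35; no inspection nets 26. Peach prefers the inspection.
Lemon: the inspection nets 37 − 7 = 30; no inspection nets 26. Lemon would deviate to the inspection.
Lemon has a profitable deviation, so the profile is not an equilibrium.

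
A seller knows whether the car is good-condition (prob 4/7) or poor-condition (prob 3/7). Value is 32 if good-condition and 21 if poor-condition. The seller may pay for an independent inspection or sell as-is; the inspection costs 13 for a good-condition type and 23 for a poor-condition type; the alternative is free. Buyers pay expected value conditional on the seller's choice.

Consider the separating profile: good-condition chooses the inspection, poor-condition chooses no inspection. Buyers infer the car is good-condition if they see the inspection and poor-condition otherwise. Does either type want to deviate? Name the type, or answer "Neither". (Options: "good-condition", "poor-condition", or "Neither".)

The inspection pays 32; no inspection pays 21.
good-condition: assigned the inspection, nets 32 − 13 = 19; deviating to no inspection nets 21.
poor-condition: assigned no inspection, nets 21; deviating to the inspection nets 32 − 23 = 9.
The good-condition type gains 2 by deviating.

good-condition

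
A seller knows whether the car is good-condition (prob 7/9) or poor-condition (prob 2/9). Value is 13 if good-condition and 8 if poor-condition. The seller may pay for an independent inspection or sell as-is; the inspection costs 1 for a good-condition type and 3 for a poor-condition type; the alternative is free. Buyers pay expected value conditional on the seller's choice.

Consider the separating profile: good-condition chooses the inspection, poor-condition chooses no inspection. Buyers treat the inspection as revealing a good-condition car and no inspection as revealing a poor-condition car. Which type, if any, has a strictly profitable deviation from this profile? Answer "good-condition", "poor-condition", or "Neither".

poor-condition

The inspection pays 13; no inspection pays 8.
good-condition: assigned the inspection, nets 13 − 1 = 12; deviating to no inspection nets 8.
poor-condition: assigned no inspection, nets 8; deviating to the inspection nets 13 − 3 = 10.
The poor-condition type gains 2 by deviating.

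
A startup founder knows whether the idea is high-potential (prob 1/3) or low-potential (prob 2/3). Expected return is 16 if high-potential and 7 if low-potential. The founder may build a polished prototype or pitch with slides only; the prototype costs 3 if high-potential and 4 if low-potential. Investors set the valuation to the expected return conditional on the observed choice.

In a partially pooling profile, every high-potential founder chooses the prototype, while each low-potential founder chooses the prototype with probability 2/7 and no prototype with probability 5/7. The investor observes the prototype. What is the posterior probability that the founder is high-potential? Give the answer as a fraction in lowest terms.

P(the prototype) = (1/3)·1 + (2/3)·(2/7) = 11/21.
By Bayes' rule, P(high-potential | the prototype) = (1/3) / (11/21) = 7/11.

7/11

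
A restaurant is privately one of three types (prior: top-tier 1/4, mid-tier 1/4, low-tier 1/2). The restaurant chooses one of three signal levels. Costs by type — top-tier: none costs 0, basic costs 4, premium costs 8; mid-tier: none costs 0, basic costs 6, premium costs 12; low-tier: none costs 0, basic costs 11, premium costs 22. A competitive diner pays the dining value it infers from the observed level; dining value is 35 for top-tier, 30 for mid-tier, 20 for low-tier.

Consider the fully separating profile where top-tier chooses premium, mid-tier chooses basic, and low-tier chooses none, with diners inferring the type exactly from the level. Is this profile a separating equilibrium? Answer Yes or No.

Separating price premiums: premium → 35, basic → 30, none → 20.
top-tier (assigned premium): none: 20 − 0 = 20; basic: 30 − 4 = 26; premium: 35 − 8 = 27. top-tier stays.
mid-tier (assigned basic): none: 20 − 0 = 20; basic: 30 − 6 = 24; premium: 35 − 12 = 23. mid-tier stays.
low-tier (assigned none): none: 20 − 0 = 20; basic: 30 − 11 = 19; premium: 35 − 22 = 13. low-tier stays.
Every type prefers its assigned level; separation holds.

Yes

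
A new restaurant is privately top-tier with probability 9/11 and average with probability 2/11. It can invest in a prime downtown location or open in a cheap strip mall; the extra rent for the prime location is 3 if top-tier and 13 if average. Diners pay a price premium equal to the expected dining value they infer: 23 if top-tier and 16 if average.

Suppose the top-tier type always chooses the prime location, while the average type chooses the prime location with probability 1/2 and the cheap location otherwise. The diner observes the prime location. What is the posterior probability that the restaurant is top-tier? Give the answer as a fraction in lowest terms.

9/10

P(the prime location) = (9/11)·1 + (2/11)·(1/2) = 10/11.
By Bayes' rule, P(top-tier | the prime location) = (9/11) / (10/11) = 9/10.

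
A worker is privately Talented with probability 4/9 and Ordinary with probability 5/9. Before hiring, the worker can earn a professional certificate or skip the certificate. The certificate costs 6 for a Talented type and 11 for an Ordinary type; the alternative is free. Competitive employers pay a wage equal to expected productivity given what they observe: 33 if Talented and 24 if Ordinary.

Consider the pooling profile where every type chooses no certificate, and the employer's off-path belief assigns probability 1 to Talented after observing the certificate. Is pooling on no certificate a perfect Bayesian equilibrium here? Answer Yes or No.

On path, the employer holds the prior and pays 4/9·33 + 5/9·24 = 28. Off path (the certificate), believing Talented, it pays 33.
Talented: no certificate nets 28; the certificate nets 33 − 6 = 27. Talented stays.
Ordinary: no certificate nets 28; the certificate nets 33 − 11 = 22. Ordinary stays.
No type deviates, so pooling is sustained.

Yes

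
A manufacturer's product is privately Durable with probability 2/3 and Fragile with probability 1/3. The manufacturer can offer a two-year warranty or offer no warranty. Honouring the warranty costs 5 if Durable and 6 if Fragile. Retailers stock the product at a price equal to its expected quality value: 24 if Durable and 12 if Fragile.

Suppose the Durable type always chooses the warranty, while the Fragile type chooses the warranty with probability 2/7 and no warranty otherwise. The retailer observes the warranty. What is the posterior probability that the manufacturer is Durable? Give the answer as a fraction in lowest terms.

7/8

P(the warranty) = (2/3)·1 + (1/3)·(2/7) = 16/21.
By Bayes' rule, P(Durable | the warranty) = (2/3) / (16/21) = 7/8.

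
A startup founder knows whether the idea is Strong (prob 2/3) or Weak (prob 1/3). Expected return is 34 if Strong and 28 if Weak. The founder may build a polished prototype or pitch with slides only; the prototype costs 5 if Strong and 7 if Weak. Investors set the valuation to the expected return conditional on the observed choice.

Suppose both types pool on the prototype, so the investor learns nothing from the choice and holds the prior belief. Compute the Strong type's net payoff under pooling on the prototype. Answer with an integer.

Pooled valuation = 2/3·34 + 1/3·28 = 32.
Strong pays cost 5 for the prototype, so net payoff = 32 − 5 = 27.

27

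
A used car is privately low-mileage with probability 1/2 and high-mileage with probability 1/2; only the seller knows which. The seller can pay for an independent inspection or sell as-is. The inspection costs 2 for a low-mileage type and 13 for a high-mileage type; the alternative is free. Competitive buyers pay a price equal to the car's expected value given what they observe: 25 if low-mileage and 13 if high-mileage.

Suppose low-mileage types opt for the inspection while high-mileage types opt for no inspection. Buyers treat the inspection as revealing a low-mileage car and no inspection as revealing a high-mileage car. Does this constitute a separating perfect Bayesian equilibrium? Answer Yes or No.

Yes

Under these beliefs, the inspection earns price 25 and no inspection earns price 13.
low-mileage: the inspection nets 25 − 2 = 23; no inspection nets 13. low-mileage prefers the inspection.
high-mileage: the inspection nets 25 − 13 = 12; no inspection nets 13. high-mileage prefers no inspection.
Neither type deviates, so the separating profile is an equilibrium.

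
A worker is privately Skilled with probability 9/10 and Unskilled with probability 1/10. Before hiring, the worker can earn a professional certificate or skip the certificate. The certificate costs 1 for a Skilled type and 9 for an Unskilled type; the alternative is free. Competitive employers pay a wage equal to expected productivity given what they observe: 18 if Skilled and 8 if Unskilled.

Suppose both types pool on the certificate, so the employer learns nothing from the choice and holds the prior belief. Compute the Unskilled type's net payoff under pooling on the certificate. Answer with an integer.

Pooled wage = 9/10·18 + 1/10·8 = 17.
Unskilled pays cost 9 for the certificate, so net payoff = 17 − 9 = 8.

8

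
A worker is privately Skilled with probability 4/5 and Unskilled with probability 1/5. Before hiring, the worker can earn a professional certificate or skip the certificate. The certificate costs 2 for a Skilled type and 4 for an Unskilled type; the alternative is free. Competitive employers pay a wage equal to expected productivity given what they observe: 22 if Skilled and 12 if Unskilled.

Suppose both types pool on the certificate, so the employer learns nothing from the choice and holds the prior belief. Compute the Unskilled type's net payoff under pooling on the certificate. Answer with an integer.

16

Pooled wage = 4/5·22 + 1/5·12 = 20.
Unskilled pays cost 4 for the certificate, so net payoff = 20 − 4 = 16.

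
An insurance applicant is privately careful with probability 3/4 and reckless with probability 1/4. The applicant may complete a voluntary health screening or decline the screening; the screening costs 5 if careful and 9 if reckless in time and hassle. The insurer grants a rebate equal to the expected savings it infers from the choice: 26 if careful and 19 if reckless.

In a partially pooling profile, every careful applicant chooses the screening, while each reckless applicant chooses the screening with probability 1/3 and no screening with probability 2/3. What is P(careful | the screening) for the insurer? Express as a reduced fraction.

P(the screening) = (3/4)·1 + (1/4)·(1/3) = 5/6.
By Bayes' rule, P(careful | the screening) = (3/4) / (5/6) = 9/10.

9/10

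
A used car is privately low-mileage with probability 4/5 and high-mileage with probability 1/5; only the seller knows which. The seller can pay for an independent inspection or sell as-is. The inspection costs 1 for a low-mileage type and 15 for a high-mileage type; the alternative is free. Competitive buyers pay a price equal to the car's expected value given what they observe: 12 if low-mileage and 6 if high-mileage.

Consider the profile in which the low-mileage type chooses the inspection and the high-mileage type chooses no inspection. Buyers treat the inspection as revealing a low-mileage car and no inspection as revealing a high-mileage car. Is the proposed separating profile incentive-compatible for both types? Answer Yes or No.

Yes

Under these beliefs, the inspection earns price 12 and no inspection earns price 6.
low-mileage: the inspection nets 12 − 1 = 11; no inspection nets 6. low-mileage prefers the inspection.
high-mileage: the inspection nets 12 − 15 = -3; no inspection nets 6. high-mileage prefers no inspection.
Neither type deviates, so the separating profile is an equilibrium.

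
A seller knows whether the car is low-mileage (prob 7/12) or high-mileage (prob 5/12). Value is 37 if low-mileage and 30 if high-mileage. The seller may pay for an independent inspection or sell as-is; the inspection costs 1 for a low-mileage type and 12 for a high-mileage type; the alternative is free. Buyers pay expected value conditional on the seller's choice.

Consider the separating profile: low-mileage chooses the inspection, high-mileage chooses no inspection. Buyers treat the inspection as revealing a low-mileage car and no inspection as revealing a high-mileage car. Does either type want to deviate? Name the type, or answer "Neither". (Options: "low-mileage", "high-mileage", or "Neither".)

The inspection pays 37; no inspection pays 30.
low-mileage: assigned the inspection, nets 37 − 1 = 36; deviating to no inspection nets 30.
high-mileage: assigned no inspection, nets 30; deviating to the inspection nets 37 − 12 = 25.
Both types strictly prefer their assigned action; no profitable deviation.

Neither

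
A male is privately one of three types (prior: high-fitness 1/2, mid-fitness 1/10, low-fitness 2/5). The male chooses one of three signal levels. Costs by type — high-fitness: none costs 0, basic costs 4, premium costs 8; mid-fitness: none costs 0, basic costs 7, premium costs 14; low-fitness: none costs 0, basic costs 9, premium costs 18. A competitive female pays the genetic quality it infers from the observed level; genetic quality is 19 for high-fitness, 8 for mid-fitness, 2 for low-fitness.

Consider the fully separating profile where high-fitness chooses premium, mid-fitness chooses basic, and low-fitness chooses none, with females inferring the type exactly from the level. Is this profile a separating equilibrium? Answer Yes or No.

No

Separating mating payoffs: premium → 19, basic → 8, none → 2.
high-fitness (assigned premium): none: 2 − 0 = 2; basic: 8 − 4 = 4; premium: 19 − 8 = 11. high-fitness stays.
mid-fitness (assigned basic): none: 2 − 0 = 2; basic: 8 − 7 = 1; premium: 19 − 14 = 5. mid-fitness prefers premium.
low-fitness (assigned none): none: 2 − 0 = 2; basic: 8 − 9 = -1; premium: 19 − 18 = 1. low-fitness stays.
At least one type deviates; the separating profile fails.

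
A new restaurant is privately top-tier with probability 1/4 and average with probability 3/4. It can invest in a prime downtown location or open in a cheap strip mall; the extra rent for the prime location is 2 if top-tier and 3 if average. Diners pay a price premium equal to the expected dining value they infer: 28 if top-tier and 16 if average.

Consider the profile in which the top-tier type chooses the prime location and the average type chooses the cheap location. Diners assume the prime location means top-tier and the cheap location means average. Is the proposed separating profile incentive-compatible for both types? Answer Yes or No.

No

Under these beliefs, the prime location earns price premium 28 and the cheap location earns price premium 16.
top-tier: the prime location nets 28 − 2 = 26; the cheap location nets 16. top-tier prefers the prime location.
average: the prime location nets 28 − 3 = 25; the cheap location nets 16. average would deviate to the prime location.
average has a profitable deviation, so the profile is not an equilibrium.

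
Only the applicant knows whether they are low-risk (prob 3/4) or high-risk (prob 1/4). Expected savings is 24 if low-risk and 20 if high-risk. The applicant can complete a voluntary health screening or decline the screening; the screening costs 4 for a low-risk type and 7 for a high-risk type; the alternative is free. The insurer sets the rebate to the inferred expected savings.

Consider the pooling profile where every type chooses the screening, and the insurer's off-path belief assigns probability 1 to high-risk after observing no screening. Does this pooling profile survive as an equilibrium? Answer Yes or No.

No

On path, the insurer holds the prior and pays 3/4·24 + 1/4·20 = 23. Off path (no screening), believing high-risk, it pays 20.
low-risk: the screening nets 23 − 4 = 19; no screening nets 20. low-risk would deviate.
high-risk: the screening nets 23 − 7 = 16; no screening nets 20. high-risk would deviate.
A type deviates, so pooling fails.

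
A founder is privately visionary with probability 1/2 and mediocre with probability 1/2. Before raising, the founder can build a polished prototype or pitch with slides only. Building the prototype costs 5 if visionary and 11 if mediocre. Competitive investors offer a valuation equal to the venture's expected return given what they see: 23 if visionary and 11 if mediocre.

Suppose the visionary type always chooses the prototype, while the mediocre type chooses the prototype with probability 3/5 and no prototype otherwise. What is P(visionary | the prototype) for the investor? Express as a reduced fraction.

5/8

P(the prototype) = (1/2)·1 + (1/2)·(3/5) = 4/5.
By Bayes' rule, P(visionary | the prototype) = (1/2) / (4/5) = 5/8.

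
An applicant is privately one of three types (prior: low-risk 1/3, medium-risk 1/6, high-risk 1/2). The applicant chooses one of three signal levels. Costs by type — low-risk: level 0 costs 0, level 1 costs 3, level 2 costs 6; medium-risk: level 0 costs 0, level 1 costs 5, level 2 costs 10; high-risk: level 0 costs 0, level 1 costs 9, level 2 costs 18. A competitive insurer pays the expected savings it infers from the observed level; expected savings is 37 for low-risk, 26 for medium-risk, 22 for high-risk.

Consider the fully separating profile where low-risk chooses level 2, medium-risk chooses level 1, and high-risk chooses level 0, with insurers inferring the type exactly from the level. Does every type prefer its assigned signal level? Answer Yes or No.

Separating rebates: level 2 → 37, level 1 → 26, level 0 → 22.
low-risk (assigned level 2): level 0: 22 − 0 = 22; level 1: 26 − 3 = 23; level 2: 37 − 6 = 31. low-risk stays.
medium-risk (assigned level 1): level 0: 22 − 0 = 22; level 1: 26 − 5 = 21; level 2: 37 − 10 = 27. medium-risk prefers level 2.
high-risk (assigned level 0): level 0: 22 − 0 = 22; level 1: 26 − 9 = 17; level 2: 37 − 18 = 19. high-risk stays.
At least one type deviates; the separating profile fails.

No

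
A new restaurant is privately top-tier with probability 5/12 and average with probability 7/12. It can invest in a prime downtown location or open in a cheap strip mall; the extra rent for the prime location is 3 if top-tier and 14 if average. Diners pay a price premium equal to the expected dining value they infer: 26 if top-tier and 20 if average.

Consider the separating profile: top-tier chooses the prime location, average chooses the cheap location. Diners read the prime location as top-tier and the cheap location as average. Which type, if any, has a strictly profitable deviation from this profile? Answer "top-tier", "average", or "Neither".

The prime location pays 26; the cheap location pays 20.
top-tier: assigned the prime location, nets 26 − 3 = 23; deviating to the cheap location nets 20.
average: assigned the cheap location, nets 20; deviating to the prime location nets 26 − 14 = 12.
Both types strictly prefer their assigned action; no profitable deviation.

Neither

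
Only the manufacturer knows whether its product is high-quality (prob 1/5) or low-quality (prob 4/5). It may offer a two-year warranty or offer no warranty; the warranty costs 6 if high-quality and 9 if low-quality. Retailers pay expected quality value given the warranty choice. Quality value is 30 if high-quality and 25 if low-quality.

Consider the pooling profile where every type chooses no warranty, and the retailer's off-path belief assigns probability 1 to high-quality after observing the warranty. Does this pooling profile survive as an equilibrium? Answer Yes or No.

On path, the retailer holds the prior and pays 1/5·30 + 4/5·25 = 26. Off path (the warranty), believing high-quality, it pays 30.
high-quality: no warranty nets 26; the warranty nets 30 − 6 = 24. high-quality stays.
low-quality: no warranty nets 26; the warranty nets 30 − 9 = 21. low-quality stays.
No type deviates, so pooling is sustained.

Yes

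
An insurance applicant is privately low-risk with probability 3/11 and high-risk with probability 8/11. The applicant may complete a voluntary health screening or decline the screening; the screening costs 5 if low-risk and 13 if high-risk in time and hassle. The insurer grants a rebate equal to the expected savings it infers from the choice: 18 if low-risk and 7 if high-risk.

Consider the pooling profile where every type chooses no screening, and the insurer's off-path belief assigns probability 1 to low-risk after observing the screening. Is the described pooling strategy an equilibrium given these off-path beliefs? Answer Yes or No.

On path, the insurer holds the prior and pays 3/11·18 + 8/11·7 = 10. Off path (the screening), believing low-risk, it pays 18.
low-risk: no screening nets 10; the screening nets 18 − 5 = 13. low-risk would deviate.
high-risk: no screening nets 10; the screening nets 18 − 13 = 5. high-risk stays.
A type deviates, so pooling fails.

No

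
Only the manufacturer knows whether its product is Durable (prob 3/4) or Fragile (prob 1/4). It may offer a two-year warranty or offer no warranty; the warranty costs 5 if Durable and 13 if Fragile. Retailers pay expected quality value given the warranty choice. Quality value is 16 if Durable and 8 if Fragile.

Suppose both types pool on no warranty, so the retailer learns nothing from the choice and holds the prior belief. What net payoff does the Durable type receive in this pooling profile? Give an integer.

Pooled price = 3/4·16 + 1/4·8 = 14.
Durable pays no cost for no warranty, so net payoff = 14.

14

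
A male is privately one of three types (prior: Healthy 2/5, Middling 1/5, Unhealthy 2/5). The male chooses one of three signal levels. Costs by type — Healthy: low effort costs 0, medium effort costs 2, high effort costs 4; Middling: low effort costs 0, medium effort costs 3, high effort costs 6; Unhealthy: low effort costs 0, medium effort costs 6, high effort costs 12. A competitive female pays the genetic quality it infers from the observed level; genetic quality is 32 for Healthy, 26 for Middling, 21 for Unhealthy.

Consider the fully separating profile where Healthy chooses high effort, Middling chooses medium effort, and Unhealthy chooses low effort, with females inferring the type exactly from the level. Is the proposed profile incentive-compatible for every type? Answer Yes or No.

Separating mating payoffs: high effort → 32, medium effort → 26, low effort → 21.
Healthy (assigned high effort): low effort: 21 − 0 = 21; medium effort: 26 − 2 = 24; high effort: 32 − 4 = 28. Healthy stays.
Middling (assigned medium effort): low effort: 21 − 0 = 21; medium effort: 26 − 3 = 23; high effort: 32 − 6 = 26. Middling prefers high effort.
Unhealthy (assigned low effort): low effort: 21 − 0 = 21; medium effort: 26 − 6 = 20; high effort: 32 − 12 = 20. Unhealthy stays.
At least one type deviates; the separating profile fails.

No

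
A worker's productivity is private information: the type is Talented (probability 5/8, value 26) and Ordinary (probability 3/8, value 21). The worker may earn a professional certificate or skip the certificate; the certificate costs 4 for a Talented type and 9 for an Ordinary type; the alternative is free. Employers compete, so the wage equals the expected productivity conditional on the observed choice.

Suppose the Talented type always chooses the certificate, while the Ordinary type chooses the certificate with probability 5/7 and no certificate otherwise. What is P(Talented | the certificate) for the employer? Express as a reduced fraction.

7/10

P(the certificate) = (5/8)·1 + (3/8)·(5/7) = 25/28.
By Bayes' rule, P(Talented | the certificate) = (5/8) / (25/28) = 7/10.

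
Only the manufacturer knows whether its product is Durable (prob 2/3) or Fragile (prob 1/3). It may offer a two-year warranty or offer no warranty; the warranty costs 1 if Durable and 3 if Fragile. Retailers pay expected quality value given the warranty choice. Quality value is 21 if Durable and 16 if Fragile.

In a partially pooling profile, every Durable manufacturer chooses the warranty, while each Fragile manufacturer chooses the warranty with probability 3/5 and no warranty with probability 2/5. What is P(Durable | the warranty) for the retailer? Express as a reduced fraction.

P(the warranty) = (2/3)·1 + (1/3)·(3/5) = 13/15.
By Bayes' rule, P(Durable | the warranty) = (2/3) / (13/15) = 10/13.

10/13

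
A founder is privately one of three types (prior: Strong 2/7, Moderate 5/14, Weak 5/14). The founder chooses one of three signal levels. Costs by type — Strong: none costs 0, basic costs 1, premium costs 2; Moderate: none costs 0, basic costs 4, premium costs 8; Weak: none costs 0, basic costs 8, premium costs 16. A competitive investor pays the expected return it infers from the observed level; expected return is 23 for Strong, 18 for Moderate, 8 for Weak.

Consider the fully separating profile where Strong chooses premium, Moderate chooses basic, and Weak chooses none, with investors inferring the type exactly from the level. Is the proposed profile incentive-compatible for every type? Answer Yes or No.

No

Separating valuations: premium → 23, basic → 18, none → 8.
Strong (assigned premium): none: 8 − 0 = 8; basic: 18 − 1 = 17; premium: 23 − 2 = 21. Strong stays.
Moderate (assigned basic): none: 8 − 0 = 8; basic: 18 − 4 = 14; premium: 23 − 8 = 15. Moderate prefers premium.
Weak (assigned none): none: 8 − 0 = 8; basic: 18 − 8 = 10; premium: 23 − 16 = 7. Weak prefers basic.
At least one type deviates; the separating profile fails.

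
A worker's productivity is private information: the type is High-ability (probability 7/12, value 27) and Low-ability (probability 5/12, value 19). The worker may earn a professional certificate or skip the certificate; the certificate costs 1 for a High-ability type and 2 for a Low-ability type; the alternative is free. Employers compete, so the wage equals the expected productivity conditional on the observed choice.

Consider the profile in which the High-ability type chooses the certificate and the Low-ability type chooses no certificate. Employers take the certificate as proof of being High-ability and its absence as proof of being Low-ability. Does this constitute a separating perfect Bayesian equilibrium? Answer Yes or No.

No

Under these beliefs, the certificate earns wage 27 and no certificate earns wage 19.
High-ability: the certificate nets 27 − 1 = 26; no certificate nets 19. High-ability prefers the certificate.
Low-ability: the certificate nets 27 − 2 = 25; no certificate nets 19. Low-ability would deviate to the certificate.
Low-ability has a profitable deviation, so the profile is not an equilibrium.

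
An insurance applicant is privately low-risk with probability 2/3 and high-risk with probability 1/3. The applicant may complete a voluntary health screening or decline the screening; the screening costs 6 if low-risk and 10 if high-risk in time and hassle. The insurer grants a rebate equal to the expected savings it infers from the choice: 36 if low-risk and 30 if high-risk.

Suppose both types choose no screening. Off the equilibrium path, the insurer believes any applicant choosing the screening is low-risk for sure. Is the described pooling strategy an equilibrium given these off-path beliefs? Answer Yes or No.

On path, the insurer holds the prior and pays 2/3·36 + 1/3·30 = 34. Off path (the screening), believing low-risk, it pays 36.
low-risk: no screening nets 34; the screening nets 36 − 6 = 30. low-risk stays.
high-risk: no screening nets 34; the screening nets 36 − 10 = 26. high-risk stays.
No type deviates, so pooling is sustained.

Yes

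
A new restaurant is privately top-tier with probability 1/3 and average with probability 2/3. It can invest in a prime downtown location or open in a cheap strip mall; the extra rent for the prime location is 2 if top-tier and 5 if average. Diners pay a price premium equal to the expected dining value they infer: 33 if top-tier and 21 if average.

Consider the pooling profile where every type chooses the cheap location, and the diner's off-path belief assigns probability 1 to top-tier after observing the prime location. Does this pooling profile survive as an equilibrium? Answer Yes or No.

No

On path, the diner holds the prior and pays 1/3·33 + 2/3·21 = 25. Off path (the prime location), believing top-tier, it pays 33.
top-tier: the cheap location nets 25; the prime location nets 33 − 2 = 31. top-tier would deviate.
average: the cheap location nets 25; the prime location nets 33 − 5 = 28. average would deviate.
A type deviates, so pooling fails.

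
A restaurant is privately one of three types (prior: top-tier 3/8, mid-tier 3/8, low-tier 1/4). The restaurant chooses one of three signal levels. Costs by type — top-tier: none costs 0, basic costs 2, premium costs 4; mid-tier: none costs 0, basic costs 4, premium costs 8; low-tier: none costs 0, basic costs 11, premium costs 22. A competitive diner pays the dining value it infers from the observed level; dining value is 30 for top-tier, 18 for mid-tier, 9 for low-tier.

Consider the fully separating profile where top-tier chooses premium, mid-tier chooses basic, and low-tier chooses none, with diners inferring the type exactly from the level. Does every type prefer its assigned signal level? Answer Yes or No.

No

Separating price premiums: premium → 30, basic → 18, none → 9.
top-tier (assigned premium): none: 9 − 0 = 9; basic: 18 − 2 = 16; premium: 30 − 4 = 26. top-tier stays.
mid-tier (assigned basic): none: 9 − 0 = 9; basic: 18 − 4 = 14; premium: 30 − 8 = 22. mid-tier prefers premium.
low-tier (assigned none): none: 9 − 0 = 9; basic: 18 − 11 = 7; premium: 30 − 22 = 8. low-tier stays.
At least one type deviates; the separating profile fails.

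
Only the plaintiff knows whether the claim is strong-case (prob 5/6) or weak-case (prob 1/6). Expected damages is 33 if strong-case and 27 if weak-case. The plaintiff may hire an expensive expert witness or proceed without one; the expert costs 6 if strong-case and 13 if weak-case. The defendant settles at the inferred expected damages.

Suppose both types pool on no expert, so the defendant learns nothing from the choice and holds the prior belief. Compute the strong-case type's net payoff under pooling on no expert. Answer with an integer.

Pooled settlement = 5/6·33 + 1/6·27 = 32.
strong-case pays no cost for no expert, so net payoff = 32.

32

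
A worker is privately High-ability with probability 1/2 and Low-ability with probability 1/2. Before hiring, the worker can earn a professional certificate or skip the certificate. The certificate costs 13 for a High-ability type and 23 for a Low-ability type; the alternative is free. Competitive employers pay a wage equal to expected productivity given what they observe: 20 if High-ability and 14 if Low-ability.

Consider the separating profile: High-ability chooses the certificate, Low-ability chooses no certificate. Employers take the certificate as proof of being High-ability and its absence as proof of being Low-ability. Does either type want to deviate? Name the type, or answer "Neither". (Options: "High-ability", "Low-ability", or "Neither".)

The certificate pays 20; no certificate pays 14.
High-ability: assigned the certificate, nets 20 − 13 = 7; deviating to no certificate nets 14.
Low-ability: assigned no certificate, nets 14; deviating to the certificate nets 20 − 23 = -3.
The High-ability type gains 7 by deviating.

High-ability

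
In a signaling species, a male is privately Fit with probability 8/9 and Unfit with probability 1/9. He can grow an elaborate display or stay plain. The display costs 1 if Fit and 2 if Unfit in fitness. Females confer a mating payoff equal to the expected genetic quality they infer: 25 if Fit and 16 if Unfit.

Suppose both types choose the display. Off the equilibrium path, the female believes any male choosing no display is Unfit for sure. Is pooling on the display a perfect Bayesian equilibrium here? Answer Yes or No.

Yes

On path, the female holds the prior and pays 8/9·25 + 1/9·16 = 24. Off path (no display), believing Unfit, it pays 16.
Fit: the display nets 24 − 1 = 23; no display nets 16. Fit stays.
Unfit: the display nets 24 − 2 = 22; no display nets 16. Unfit stays.
No type deviates, so pooling is sustained.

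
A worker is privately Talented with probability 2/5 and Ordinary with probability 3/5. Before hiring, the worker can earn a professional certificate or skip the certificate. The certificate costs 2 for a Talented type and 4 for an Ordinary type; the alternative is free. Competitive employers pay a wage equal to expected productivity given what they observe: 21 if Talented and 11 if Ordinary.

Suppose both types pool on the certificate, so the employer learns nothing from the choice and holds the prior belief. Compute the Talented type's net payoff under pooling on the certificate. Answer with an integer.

Pooled wage = 2/5·21 + 3/5·11 = 15.
Talented pays cost 2 for the certificate, so net payoff = 15 − 2 = 13.

13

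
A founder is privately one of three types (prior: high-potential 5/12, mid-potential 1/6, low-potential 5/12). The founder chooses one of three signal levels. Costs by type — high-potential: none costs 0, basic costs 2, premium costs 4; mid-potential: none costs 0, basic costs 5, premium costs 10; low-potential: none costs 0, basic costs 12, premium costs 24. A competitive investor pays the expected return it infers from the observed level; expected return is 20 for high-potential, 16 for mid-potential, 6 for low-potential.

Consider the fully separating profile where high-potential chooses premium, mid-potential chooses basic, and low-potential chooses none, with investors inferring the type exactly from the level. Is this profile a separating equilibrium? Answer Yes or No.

Separating valuations: premium → 20, basic → 16, none → 6.
high-potential (assigned premium): none: 6 − 0 = 6; basic: 16 − 2 = 14; premium: 20 − 4 = 16. high-potential stays.
mid-potential (assigned basic): none: 6 − 0 = 6; basic: 16 − 5 = 11; premium: 20 − 10 = 10. mid-potential stays.
low-potential (assigned none): none: 6 − 0 = 6; basic: 16 − 12 = 4; premium: 20 − 24 = -4. low-potential stays.
Every type prefers its assigned level; separation holds.

Yes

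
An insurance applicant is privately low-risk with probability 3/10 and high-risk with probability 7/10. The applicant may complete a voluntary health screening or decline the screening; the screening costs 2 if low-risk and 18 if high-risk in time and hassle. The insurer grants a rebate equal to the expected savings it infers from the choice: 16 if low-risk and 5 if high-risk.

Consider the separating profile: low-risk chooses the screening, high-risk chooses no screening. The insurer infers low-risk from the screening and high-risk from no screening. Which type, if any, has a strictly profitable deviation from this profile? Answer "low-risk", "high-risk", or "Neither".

The screening pays 16; no screening pays 5.
low-risk: assigned the screening, nets 16 − 2 = 14; deviating to no screening nets 5.
high-risk: assigned no screening, nets 5; deviating to the screening nets 16 − 18 = -2.
Both types strictly prefer their assigned action; no profitable deviation.

Neither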